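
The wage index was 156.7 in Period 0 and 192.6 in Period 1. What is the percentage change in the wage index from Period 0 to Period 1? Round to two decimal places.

22.91%

Change = (192.6 − 156.7) / 156.7 × 100
       = 35.9 / 156.7 × 100 = 22.9100%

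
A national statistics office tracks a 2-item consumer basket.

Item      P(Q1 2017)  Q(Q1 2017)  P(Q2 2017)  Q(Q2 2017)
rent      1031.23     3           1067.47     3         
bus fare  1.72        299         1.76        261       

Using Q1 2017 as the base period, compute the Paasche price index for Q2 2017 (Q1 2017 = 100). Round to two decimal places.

Paasche price index uses current-period quantities as weights.
ΣP(Q2 2017)·Q(Q2 2017) = 1067.47×3 + 1.76×261 = 3202.41 + 459.36 = 3661.77
ΣP(Q1 2017)·Q(Q2 2017) = 1031.23×3 + 1.72×261 = 3093.69 + 448.92 = 3542.61
Index = 3661.77 / 3542.61 × 100 = 103.3636

103.36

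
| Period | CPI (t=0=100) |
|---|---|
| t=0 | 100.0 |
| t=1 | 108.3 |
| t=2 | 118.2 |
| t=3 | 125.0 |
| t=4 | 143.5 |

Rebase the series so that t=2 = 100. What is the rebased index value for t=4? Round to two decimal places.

Rebased(t=4) = 143.5 / 118.2 × 100 = 121.4044

121.40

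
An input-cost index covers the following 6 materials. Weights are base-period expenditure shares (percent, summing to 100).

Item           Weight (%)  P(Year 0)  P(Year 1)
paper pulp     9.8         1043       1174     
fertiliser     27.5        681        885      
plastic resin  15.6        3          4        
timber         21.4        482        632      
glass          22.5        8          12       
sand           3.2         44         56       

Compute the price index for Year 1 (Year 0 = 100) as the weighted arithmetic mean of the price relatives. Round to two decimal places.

paper pulp: 9.8 × (1174/1043) = 9.8 × 1.125599 = 11.0309
fertiliser: 27.5 × (885/681) = 27.5 × 1.299559 = 35.7379
plastic resin: 15.6 × (4/3) = 15.6 × 1.333333 = 20.8000
timber: 21.4 × (632/482) = 21.4 × 1.311203 = 28.0598
glass: 22.5 × (12/8) = 22.5 × 1.500000 = 33.7500
sand: 3.2 × (56/44) = 3.2 × 1.272727 = 4.0727
Index = Σ wᵢ·(p₁ᵢ/p₀ᵢ) = 11.0309 + 35.7379 + 20.8000 + 28.0598 + 33.7500 + 4.0727 = 133.4512

133.45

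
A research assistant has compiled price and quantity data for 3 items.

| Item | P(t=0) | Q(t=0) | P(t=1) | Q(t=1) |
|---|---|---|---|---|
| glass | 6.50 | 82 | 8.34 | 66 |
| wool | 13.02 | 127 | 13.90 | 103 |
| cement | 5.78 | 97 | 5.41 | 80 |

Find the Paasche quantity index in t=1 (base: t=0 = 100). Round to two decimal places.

Paasche quantity index uses current-period prices as weights.
ΣP(t=1)·Q(t=1) = 8.34×66 + 13.90×103 + 5.41×80 = 550.44 + 1431.7 + 432.8 = 2414.94
ΣP(t=1)·Q(t=0) = 8.34×82 + 13.90×127 + 5.41×97 = 683.88 + 1765.3 + 524.77 = 2973.95
Index = 2414.94 / 2973.95 × 100 = 81.2031

81.20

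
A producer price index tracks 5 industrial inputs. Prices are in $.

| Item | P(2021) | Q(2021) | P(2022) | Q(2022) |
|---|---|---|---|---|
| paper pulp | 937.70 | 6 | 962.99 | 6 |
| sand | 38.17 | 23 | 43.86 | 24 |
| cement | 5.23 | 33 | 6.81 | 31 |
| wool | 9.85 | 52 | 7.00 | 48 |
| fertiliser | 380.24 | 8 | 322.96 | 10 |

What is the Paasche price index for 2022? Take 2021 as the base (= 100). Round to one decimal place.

96.6

Paasche price index uses current-period quantities as weights.
ΣP(2022)·Q(2022) = 962.99×6 + 43.86×24 + 6.81×31 + 7.00×48 + 322.96×10 = 5777.94 + 1052.64 + 211.11 + 336 + 3229.6 = 10607.29
ΣP(2021)·Q(2022) = 937.70×6 + 38.17×24 + 5.23×31 + 9.85×48 + 380.24×10 = 5626.2 + 916.08 + 162.13 + 472.8 + 3802.4 = 10979.61
Index = 10607.29 / 10979.61 × 100 = 96.6090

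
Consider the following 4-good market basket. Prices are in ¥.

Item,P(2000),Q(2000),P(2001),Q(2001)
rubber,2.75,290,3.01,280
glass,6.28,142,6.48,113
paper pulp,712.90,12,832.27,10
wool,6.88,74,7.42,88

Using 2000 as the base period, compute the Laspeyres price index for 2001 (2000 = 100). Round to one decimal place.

114.7

Laspeyres price index uses base-period quantities as weights.
ΣP(2001)·Q(2000) = 3.01×290 + 6.48×142 + 832.27×12 + 7.42×74 = 872.9 + 920.16 + 9987.24 + 549.08 = 12329.38
ΣP(2000)·Q(2000) = 2.75×290 + 6.28×142 + 712.90×12 + 6.88×74 = 797.5 + 891.76 + 8554.8 + 509.12 = 10753.18
Index = 12329.38 / 10753.18 × 100 = 114.6580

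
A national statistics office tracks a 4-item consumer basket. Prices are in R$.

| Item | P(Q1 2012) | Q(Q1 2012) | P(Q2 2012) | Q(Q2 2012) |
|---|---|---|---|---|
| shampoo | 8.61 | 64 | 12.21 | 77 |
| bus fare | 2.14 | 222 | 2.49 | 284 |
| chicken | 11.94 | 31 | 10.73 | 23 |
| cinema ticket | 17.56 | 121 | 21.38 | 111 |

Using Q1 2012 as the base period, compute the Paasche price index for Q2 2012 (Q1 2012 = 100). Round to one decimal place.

122.1

Paasche price index uses current-period quantities as weights.
ΣP(Q2 2012)·Q(Q2 2012) = 12.21×77 + 2.49×284 + 10.73×23 + 21.38×111 = 940.17 + 707.16 + 246.79 + 2373.18 = 4267.3
ΣP(Q1 2012)·Q(Q2 2012) = 8.61×77 + 2.14×284 + 11.94×23 + 17.56×111 = 662.97 + 607.76 + 274.62 + 1949.16 = 3494.51
Index = 4267.3 / 3494.51 × 100 = 122.1144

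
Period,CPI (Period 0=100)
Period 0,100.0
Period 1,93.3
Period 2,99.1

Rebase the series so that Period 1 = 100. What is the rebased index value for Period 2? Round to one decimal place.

Rebased(Period 2) = 99.1 / 93.3 × 100 = 106.2165

106.2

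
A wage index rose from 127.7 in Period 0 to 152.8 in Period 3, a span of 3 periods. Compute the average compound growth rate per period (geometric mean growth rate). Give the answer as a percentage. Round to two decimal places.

Growth factor = (152.8/127.7)^(1/3) = (1.196554)^(1/3) = 1.061641
Growth rate = 1.061641 − 1 = 0.061641 = 6.1641%

6.16%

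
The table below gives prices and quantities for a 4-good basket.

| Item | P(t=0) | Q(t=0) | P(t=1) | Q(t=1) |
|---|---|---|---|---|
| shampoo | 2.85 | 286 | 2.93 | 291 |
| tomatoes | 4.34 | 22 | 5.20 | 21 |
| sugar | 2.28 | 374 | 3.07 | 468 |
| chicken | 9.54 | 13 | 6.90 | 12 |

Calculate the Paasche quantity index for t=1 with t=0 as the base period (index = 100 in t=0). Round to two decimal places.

Paasche quantity index uses current-period prices as weights.
ΣP(t=1)·Q(t=1) = 2.93×291 + 5.20×21 + 3.07×468 + 6.90×12 = 852.63 + 109.2 + 1436.76 + 82.8 = 2481.39
ΣP(t=1)·Q(t=0) = 2.93×286 + 5.20×22 + 3.07×374 + 6.90×13 = 837.98 + 114.4 + 1148.18 + 89.7 = 2190.26
Index = 2481.39 / 2190.26 × 100 = 113.2920

113.29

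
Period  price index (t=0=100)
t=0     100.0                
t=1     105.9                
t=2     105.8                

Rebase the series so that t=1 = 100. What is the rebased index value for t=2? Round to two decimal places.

99.91

Rebased(t=2) = 105.8 / 105.9 × 100 = 99.9056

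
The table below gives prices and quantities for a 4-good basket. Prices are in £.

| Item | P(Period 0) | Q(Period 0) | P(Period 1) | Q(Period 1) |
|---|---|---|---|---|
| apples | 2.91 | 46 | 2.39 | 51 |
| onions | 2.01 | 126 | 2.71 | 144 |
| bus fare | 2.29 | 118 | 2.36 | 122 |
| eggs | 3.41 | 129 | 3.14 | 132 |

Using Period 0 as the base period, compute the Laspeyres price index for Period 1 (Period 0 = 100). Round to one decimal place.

Laspeyres price index uses base-period quantities as weights.
ΣP(Period 1)·Q(Period 0) = 2.39×46 + 2.71×126 + 2.36×118 + 3.14×129 = 109.94 + 341.46 + 278.48 + 405.06 = 1134.94
ΣP(Period 0)·Q(Period 0) = 2.91×46 + 2.01×126 + 2.29×118 + 3.41×129 = 133.86 + 253.26 + 270.22 + 439.89 = 1097.23
Index = 1134.94 / 1097.23 × 100 = 103.4368

103.4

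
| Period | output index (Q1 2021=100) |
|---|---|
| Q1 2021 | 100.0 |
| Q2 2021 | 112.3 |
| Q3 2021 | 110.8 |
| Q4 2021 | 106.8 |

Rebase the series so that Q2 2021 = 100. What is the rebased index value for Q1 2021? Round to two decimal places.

Rebased(Q1 2021) = 100.0 / 112.3 × 100 = 89.0472

89.05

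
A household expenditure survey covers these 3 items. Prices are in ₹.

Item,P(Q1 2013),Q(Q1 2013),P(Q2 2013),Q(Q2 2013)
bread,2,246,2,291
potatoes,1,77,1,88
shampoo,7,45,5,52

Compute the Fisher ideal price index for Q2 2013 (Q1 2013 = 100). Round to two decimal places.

89.88

Laspeyres component (base-period weights):
ΣP(Q2 2013)Q(Q1 2013) = 2×246 + 1×77 + 5×45 = 492 + 77 + 225 = 794
ΣP(Q1 2013)Q(Q1 2013) = 2×246 + 1×77 + 7×45 = 492 + 77 + 315 = 884
L = 794 / 884 × 100 = 89.8190
Paasche component (current-period weights):
ΣP(Q2 2013)Q(Q2 2013) = 2×291 + 1×88 + 5×52 = 582 + 88 + 260 = 930
ΣP(Q1 2013)Q(Q2 2013) = 2×291 + 1×88 + 7×52 = 582 + 88 + 364 = 1034
P = 930 / 1034 × 100 = 89.9420
Fisher = √(L × P) = √(89.8190 × 89.9420) = 89.8805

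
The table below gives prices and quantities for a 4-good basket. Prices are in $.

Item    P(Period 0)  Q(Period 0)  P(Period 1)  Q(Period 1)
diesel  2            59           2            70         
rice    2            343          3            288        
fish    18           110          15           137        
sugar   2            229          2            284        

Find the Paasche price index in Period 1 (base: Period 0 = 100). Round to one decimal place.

96.7

Paasche price index uses current-period quantities as weights.
ΣP(Period 1)·Q(Period 1) = 2×70 + 3×288 + 15×137 + 2×284 = 140 + 864 + 2055 + 568 = 3627
ΣP(Period 0)·Q(Period 1) = 2×70 + 2×288 + 18×137 + 2×284 = 140 + 576 + 2466 + 568 = 3750
Index = 3627 / 3750 × 100 = 96.7200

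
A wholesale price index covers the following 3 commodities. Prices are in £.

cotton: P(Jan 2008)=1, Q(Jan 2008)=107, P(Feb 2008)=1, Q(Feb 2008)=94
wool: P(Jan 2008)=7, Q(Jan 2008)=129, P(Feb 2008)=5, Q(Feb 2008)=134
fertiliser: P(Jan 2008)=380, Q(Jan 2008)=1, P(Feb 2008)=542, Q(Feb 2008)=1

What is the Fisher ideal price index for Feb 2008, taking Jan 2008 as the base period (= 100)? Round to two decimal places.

92.79

Laspeyres component (base-period weights):
ΣP(Feb 2008)Q(Jan 2008) = 1×107 + 5×129 + 542×1 = 107 + 645 + 542 = 1294
ΣP(Jan 2008)Q(Jan 2008) = 1×107 + 7×129 + 380×1 = 107 + 903 + 380 = 1390
L = 1294 / 1390 × 100 = 93.0935
Paasche component (current-period weights):
ΣP(Feb 2008)Q(Feb 2008) = 1×94 + 5×134 + 542×1 = 94 + 670 + 542 = 1306
ΣP(Jan 2008)Q(Feb 2008) = 1×94 + 7×134 + 380×1 = 94 + 938 + 380 = 1412
P = 1306 / 1412 × 100 = 92.4929
Fisher = √(L × P) = √(93.0935 × 92.4929) = 92.7927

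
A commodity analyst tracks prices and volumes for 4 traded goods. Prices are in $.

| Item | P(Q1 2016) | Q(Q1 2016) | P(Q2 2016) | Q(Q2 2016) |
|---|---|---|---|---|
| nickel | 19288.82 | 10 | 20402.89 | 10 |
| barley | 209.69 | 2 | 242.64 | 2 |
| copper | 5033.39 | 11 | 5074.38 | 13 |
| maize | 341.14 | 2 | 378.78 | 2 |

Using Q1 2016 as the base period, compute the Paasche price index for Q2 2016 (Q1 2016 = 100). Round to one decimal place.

Paasche price index uses current-period quantities as weights.
ΣP(Q2 2016)·Q(Q2 2016) = 20402.89×10 + 242.64×2 + 5074.38×13 + 378.78×2 = 204028.9 + 485.28 + 65966.94 + 757.56 = 271238.68
ΣP(Q1 2016)·Q(Q2 2016) = 19288.82×10 + 209.69×2 + 5033.39×13 + 341.14×2 = 192888.2 + 419.38 + 65434.07 + 682.28 = 259423.93
Index = 271238.68 / 259423.93 × 100 = 104.5542

104.6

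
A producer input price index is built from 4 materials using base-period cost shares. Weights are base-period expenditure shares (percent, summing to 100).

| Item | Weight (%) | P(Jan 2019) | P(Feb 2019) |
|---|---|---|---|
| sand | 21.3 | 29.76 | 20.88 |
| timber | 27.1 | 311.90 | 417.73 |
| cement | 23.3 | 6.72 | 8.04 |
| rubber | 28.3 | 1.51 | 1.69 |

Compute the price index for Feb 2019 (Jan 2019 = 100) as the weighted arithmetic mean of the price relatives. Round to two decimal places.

110.79

sand: 21.3 × (20.88/29.76) = 21.3 × 0.701613 = 14.9444
timber: 27.1 × (417.73/311.90) = 27.1 × 1.339307 = 36.2952
cement: 23.3 × (8.04/6.72) = 23.3 × 1.196429 = 27.8768
rubber: 28.3 × (1.69/1.51) = 28.3 × 1.119205 = 31.6735
Index = Σ wᵢ·(p₁ᵢ/p₀ᵢ) = 14.9444 + 36.2952 + 27.8768 + 31.6735 = 110.7899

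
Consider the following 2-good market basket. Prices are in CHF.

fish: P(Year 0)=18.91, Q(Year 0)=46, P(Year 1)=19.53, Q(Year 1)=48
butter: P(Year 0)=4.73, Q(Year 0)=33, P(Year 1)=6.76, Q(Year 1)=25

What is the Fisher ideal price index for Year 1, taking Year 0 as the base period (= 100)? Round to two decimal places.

Laspeyres component (base-period weights):
ΣP(Year 1)Q(Year 0) = 19.53×46 + 6.76×33 = 898.38 + 223.08 = 1121.46
ΣP(Year 0)Q(Year 0) = 18.91×46 + 4.73×33 = 869.86 + 156.09 = 1025.95
L = 1121.46 / 1025.95 × 100 = 109.3094
Paasche component (current-period weights):
ΣP(Year 1)Q(Year 1) = 19.53×48 + 6.76×25 = 937.44 + 169 = 1106.44
ΣP(Year 0)Q(Year 1) = 18.91×48 + 4.73×25 = 907.68 + 118.25 = 1025.93
P = 1106.44 / 1025.93 × 100 = 107.8475
Fisher = √(L × P) = √(109.3094 × 107.8475) = 108.5760

108.58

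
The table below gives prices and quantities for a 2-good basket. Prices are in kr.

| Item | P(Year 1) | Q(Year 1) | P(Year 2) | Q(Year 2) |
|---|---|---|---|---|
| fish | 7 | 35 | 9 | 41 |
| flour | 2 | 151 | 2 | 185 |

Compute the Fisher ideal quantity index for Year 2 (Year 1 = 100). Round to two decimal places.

Laspeyres component (base-period weights):
ΣP(Year 1)Q(Year 2) = 7×41 + 2×185 = 287 + 370 = 657
ΣP(Year 1)Q(Year 1) = 7×35 + 2×151 = 245 + 302 = 547
L = 657 / 547 × 100 = 120.1097
Paasche component (current-period weights):
ΣP(Year 2)Q(Year 2) = 9×41 + 2×185 = 369 + 370 = 739
ΣP(Year 2)Q(Year 1) = 9×35 + 2×151 = 315 + 302 = 617
P = 739 / 617 × 100 = 119.7731
Fisher = √(L × P) = √(120.1097 × 119.7731) = 119.9413

119.94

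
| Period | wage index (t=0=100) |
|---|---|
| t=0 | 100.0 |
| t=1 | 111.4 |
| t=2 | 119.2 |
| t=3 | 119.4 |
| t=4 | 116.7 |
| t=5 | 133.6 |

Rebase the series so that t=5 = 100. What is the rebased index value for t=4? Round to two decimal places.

Rebased(t=4) = 116.7 / 133.6 × 100 = 87.3503

87.35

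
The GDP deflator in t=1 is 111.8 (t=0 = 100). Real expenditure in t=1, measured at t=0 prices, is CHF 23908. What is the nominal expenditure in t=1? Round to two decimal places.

Nominal = Real × (Index/100) = 23908 × (111.8/100)
        = 23908 × 1.118 = 26729.1440

26729.14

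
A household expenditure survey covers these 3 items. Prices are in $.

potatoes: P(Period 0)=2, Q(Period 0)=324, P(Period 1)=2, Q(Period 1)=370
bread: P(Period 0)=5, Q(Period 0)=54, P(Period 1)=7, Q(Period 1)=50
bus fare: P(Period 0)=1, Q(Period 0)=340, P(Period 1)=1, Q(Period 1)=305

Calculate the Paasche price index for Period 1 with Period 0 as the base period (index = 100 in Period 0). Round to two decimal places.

Paasche price index uses current-period quantities as weights.
ΣP(Period 1)·Q(Period 1) = 2×370 + 7×50 + 1×305 = 740 + 350 + 305 = 1395
ΣP(Period 0)·Q(Period 1) = 2×370 + 5×50 + 1×305 = 740 + 250 + 305 = 1295
Index = 1395 / 1295 × 100 = 107.7220

107.72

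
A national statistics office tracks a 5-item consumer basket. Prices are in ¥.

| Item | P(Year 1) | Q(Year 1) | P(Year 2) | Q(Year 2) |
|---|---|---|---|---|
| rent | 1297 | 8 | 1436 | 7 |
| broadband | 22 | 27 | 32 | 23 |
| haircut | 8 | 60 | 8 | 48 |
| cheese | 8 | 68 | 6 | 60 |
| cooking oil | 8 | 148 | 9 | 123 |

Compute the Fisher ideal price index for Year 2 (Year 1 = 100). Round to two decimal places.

Laspeyres component (base-period weights):
ΣP(Year 2)Q(Year 1) = 1436×8 + 32×27 + 8×60 + 6×68 + 9×148 = 11488 + 864 + 480 + 408 + 1332 = 14572
ΣP(Year 1)Q(Year 1) = 1297×8 + 22×27 + 8×60 + 8×68 + 8×148 = 10376 + 594 + 480 + 544 + 1184 = 13178
L = 14572 / 13178 × 100 = 110.5782
Paasche component (current-period weights):
ΣP(Year 2)Q(Year 2) = 1436×7 + 32×23 + 8×48 + 6×60 + 9×123 = 10052 + 736 + 384 + 360 + 1107 = 12639
ΣP(Year 1)Q(Year 2) = 1297×7 + 22×23 + 8×48 + 8×60 + 8×123 = 9079 + 506 + 384 + 480 + 984 = 11433
P = 12639 / 11433 × 100 = 110.5484
Fisher = √(L × P) = √(110.5782 × 110.5484) = 110.5633

110.56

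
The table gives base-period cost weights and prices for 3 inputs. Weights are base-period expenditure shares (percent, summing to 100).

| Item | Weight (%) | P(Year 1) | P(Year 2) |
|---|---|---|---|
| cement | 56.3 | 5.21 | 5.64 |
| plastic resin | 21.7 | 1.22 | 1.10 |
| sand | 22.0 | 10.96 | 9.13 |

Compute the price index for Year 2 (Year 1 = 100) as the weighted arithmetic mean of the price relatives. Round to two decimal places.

98.84

cement: 56.3 × (5.64/5.21) = 56.3 × 1.082534 = 60.9466
plastic resin: 21.7 × (1.10/1.22) = 21.7 × 0.901639 = 19.5656
sand: 22.0 × (9.13/10.96) = 22.0 × 0.833029 = 18.3266
Index = Σ wᵢ·(p₁ᵢ/p₀ᵢ) = 60.9466 + 19.5656 + 18.3266 = 98.8389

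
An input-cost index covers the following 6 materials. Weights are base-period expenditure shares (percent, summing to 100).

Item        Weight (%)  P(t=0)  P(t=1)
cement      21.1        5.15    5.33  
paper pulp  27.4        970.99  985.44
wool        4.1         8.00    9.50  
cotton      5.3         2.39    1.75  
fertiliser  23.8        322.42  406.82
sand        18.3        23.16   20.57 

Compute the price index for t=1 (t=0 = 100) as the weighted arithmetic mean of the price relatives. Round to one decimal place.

cement: 21.1 × (5.33/5.15) = 21.1 × 1.034951 = 21.8375
paper pulp: 27.4 × (985.44/970.99) = 27.4 × 1.014882 = 27.8078
wool: 4.1 × (9.50/8.00) = 4.1 × 1.187500 = 4.8687
cotton: 5.3 × (1.75/2.39) = 5.3 × 0.732218 = 3.8808
fertiliser: 23.8 × (406.82/322.42) = 23.8 × 1.261770 = 30.0301
sand: 18.3 × (20.57/23.16) = 18.3 × 0.888169 = 16.2535
Index = Σ wᵢ·(p₁ᵢ/p₀ᵢ) = 21.8375 + 27.8078 + 4.8687 + 3.8808 + 30.0301 + 16.2535 = 104.6784

104.7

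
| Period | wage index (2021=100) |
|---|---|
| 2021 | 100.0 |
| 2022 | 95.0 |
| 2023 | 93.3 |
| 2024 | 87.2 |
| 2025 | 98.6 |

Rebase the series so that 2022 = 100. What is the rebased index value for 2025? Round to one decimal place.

103.8

Rebased(2025) = 98.6 / 95.0 × 100 = 103.7895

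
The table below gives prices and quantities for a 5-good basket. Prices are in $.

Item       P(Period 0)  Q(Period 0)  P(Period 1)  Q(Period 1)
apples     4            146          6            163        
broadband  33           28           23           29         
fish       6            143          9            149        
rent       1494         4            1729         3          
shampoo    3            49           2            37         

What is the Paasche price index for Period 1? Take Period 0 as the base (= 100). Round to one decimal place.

Paasche price index uses current-period quantities as weights.
ΣP(Period 1)·Q(Period 1) = 6×163 + 23×29 + 9×149 + 1729×3 + 2×37 = 978 + 667 + 1341 + 5187 + 74 = 8247
ΣP(Period 0)·Q(Period 1) = 4×163 + 33×29 + 6×149 + 1494×3 + 3×37 = 652 + 957 + 894 + 4482 + 111 = 7096
Index = 8247 / 7096 × 100 = 116.2204

116.2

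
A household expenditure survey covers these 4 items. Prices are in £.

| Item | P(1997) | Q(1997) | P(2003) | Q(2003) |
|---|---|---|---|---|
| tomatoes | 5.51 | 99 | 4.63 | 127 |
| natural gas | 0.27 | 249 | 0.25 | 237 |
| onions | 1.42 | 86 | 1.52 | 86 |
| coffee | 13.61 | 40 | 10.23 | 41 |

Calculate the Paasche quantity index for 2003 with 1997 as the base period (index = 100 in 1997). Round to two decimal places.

Paasche quantity index uses current-period prices as weights.
ΣP(2003)·Q(2003) = 4.63×127 + 0.25×237 + 1.52×86 + 10.23×41 = 588.01 + 59.25 + 130.72 + 419.43 = 1197.41
ΣP(2003)·Q(1997) = 4.63×99 + 0.25×249 + 1.52×86 + 10.23×40 = 458.37 + 62.25 + 130.72 + 409.2 = 1060.54
Index = 1197.41 / 1060.54 × 100 = 112.9057

112.91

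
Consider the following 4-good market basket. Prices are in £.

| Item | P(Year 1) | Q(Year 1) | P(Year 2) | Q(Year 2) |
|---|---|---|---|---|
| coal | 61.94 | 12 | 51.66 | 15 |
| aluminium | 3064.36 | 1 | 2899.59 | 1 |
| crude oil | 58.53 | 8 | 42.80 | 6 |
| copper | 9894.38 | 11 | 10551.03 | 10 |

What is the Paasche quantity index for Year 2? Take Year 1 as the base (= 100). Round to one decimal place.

Paasche quantity index uses current-period prices as weights.
ΣP(Year 2)·Q(Year 2) = 51.66×15 + 2899.59×1 + 42.80×6 + 10551.03×10 = 774.9 + 2899.59 + 256.8 + 105510.3 = 109441.59
ΣP(Year 2)·Q(Year 1) = 51.66×12 + 2899.59×1 + 42.80×8 + 10551.03×11 = 619.92 + 2899.59 + 342.4 + 116061.33 = 119923.24
Index = 109441.59 / 119923.24 × 100 = 91.2597

91.3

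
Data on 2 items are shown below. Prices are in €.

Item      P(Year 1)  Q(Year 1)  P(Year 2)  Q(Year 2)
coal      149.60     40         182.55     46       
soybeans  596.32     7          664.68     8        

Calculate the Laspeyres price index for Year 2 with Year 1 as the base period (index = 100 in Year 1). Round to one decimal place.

Laspeyres price index uses base-period quantities as weights.
ΣP(Year 2)·Q(Year 1) = 182.55×40 + 664.68×7 = 7302 + 4652.76 = 11954.76
ΣP(Year 1)·Q(Year 1) = 149.60×40 + 596.32×7 = 5984 + 4174.24 = 10158.24
Index = 11954.76 / 10158.24 × 100 = 117.6853

117.7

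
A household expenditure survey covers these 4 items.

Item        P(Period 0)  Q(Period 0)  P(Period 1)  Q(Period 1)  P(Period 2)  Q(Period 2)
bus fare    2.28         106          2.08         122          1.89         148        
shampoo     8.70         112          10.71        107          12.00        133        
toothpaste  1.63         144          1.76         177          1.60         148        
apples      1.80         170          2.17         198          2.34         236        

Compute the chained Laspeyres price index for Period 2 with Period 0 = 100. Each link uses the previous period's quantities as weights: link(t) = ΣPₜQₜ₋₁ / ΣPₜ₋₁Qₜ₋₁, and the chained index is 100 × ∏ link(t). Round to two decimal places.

122.78

Link Period 0→Period 1:
ΣP(Period 1)Q(Period 0) = 2.08×106 + 10.71×112 + 1.76×144 + 2.17×170 = 220.48 + 1199.52 + 253.44 + 368.9 = 2042.34
ΣP(Period 0)Q(Period 0) = 2.28×106 + 8.70×112 + 1.63×144 + 1.80×170 = 241.68 + 974.4 + 234.72 + 306 = 1756.8
link = 2042.34/1756.8 = 1.162534
Link Period 1→Period 2:
ΣP(Period 2)Q(Period 1) = 1.89×122 + 12.00×107 + 1.60×177 + 2.34×198 = 230.58 + 1284 + 283.2 + 463.32 = 2261.1
ΣP(Period 1)Q(Period 1) = 2.08×122 + 10.71×107 + 1.76×177 + 2.17×198 = 253.76 + 1145.97 + 311.52 + 429.66 = 2140.91
link = 2261.1/2140.91 = 1.056140
Chained index = 100 × 1.162534 × 1.056140 = 122.7798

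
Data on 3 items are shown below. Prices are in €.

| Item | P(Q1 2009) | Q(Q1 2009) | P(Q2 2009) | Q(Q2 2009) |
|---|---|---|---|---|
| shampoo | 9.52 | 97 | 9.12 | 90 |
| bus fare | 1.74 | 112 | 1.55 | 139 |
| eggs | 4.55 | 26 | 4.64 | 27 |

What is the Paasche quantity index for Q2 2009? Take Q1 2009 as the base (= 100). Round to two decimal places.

98.53

Paasche quantity index uses current-period prices as weights.
ΣP(Q2 2009)·Q(Q2 2009) = 9.12×90 + 1.55×139 + 4.64×27 = 820.8 + 215.45 + 125.28 = 1161.53
ΣP(Q2 2009)·Q(Q1 2009) = 9.12×97 + 1.55×112 + 4.64×26 = 884.64 + 173.6 + 120.64 = 1178.88
Index = 1161.53 / 1178.88 × 100 = 98.5283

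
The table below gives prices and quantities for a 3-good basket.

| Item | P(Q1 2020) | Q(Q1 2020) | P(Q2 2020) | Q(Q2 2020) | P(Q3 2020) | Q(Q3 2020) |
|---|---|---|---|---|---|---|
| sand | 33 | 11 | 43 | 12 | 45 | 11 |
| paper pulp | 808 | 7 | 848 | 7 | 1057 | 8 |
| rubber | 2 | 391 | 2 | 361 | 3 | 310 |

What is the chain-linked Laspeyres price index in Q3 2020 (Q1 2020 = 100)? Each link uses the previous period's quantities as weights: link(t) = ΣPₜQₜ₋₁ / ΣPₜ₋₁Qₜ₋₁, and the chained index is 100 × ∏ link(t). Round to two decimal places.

Link Q1 2020→Q2 2020:
ΣP(Q2 2020)Q(Q1 2020) = 43×11 + 848×7 + 2×391 = 473 + 5936 + 782 = 7191
ΣP(Q1 2020)Q(Q1 2020) = 33×11 + 808×7 + 2×391 = 363 + 5656 + 782 = 6801
link = 7191/6801 = 1.057345
Link Q2 2020→Q3 2020:
ΣP(Q3 2020)Q(Q2 2020) = 45×12 + 1057×7 + 3×361 = 540 + 7399 + 1083 = 9022
ΣP(Q2 2020)Q(Q2 2020) = 43×12 + 848×7 + 2×361 = 516 + 5936 + 722 = 7174
link = 9022/7174 = 1.257597
Chained index = 100 × 1.057345 × 1.257597 = 132.9713

132.97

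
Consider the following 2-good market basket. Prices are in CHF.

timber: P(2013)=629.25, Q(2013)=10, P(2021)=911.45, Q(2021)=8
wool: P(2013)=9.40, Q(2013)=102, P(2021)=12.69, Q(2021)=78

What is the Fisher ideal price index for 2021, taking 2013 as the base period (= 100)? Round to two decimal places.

143.57

Laspeyres component (base-period weights):
ΣP(2021)Q(2013) = 911.45×10 + 12.69×102 = 9114.5 + 1294.38 = 10408.88
ΣP(2013)Q(2013) = 629.25×10 + 9.40×102 = 6292.5 + 958.8 = 7251.3
L = 10408.88 / 7251.3 × 100 = 143.5450
Paasche component (current-period weights):
ΣP(2021)Q(2021) = 911.45×8 + 12.69×78 = 7291.6 + 989.82 = 8281.42
ΣP(2013)Q(2021) = 629.25×8 + 9.40×78 = 5034 + 733.2 = 5767.2
P = 8281.42 / 5767.2 × 100 = 143.5952
Fisher = √(L × P) = √(143.5450 × 143.5952) = 143.5701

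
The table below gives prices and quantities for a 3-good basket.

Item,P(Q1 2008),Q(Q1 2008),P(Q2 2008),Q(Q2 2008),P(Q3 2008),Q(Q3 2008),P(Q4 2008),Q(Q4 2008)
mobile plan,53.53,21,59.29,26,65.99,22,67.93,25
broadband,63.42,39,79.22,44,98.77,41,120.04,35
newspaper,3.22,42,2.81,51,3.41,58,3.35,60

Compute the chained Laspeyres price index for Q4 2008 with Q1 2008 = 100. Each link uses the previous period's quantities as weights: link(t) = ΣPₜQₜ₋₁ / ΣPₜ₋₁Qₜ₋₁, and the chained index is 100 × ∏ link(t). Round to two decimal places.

Link Q1 2008→Q2 2008:
ΣP(Q2 2008)Q(Q1 2008) = 59.29×21 + 79.22×39 + 2.81×42 = 1245.09 + 3089.58 + 118.02 = 4452.69
ΣP(Q1 2008)Q(Q1 2008) = 53.53×21 + 63.42×39 + 3.22×42 = 1124.13 + 2473.38 + 135.24 = 3732.75
link = 4452.69/3732.75 = 1.192871
Link Q2 2008→Q3 2008:
ΣP(Q3 2008)Q(Q2 2008) = 65.99×26 + 98.77×44 + 3.41×51 = 1715.74 + 4345.88 + 173.91 = 6235.53
ΣP(Q2 2008)Q(Q2 2008) = 59.29×26 + 79.22×44 + 2.81×51 = 1541.54 + 3485.68 + 143.31 = 5170.53
link = 6235.53/5170.53 = 1.205975
Link Q3 2008→Q4 2008:
ΣP(Q4 2008)Q(Q3 2008) = 67.93×22 + 120.04×41 + 3.35×58 = 1494.46 + 4921.64 + 194.3 = 6610.4
ΣP(Q3 2008)Q(Q3 2008) = 65.99×22 + 98.77×41 + 3.41×58 = 1451.78 + 4049.57 + 197.78 = 5699.13
link = 6610.4/5699.13 = 1.159896
Chained index = 100 × 1.192871 × 1.205975 × 1.159896 = 166.8595

166.86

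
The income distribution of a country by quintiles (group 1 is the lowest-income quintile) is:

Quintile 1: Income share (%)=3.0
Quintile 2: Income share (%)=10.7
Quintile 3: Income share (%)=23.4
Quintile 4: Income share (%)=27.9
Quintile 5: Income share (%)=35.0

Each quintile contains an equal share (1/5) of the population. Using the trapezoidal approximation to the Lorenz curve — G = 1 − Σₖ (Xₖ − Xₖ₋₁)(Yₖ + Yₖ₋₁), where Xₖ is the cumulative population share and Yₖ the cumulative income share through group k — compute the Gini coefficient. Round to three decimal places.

Cumulative income shares Yₖ: 0.0300, 0.1370, 0.3710, 0.6500, 1.0000
Σ (Xₖ−Xₖ₋₁)(Yₖ+Yₖ₋₁) = (1/5)(0.0300+0.0000) + (1/5)(0.1370+0.0300) + (1/5)(0.3710+0.1370) + (1/5)(0.6500+0.3710) + (1/5)(1.0000+0.6500)
  = 0.0060 + 0.0334 + 0.1016 + 0.2042 + 0.3300 = 0.6752
G = 1 − 0.6752 = 0.3248

0.325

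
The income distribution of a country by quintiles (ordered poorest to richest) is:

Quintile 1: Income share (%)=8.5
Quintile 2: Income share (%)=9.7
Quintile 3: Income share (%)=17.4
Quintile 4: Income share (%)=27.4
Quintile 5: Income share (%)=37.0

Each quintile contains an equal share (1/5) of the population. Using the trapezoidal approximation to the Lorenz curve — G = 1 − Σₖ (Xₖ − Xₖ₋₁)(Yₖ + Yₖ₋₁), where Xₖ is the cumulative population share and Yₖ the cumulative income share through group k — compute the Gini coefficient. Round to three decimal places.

Cumulative income shares Yₖ: 0.0850, 0.1820, 0.3560, 0.6300, 1.0000
Σ (Xₖ−Xₖ₋₁)(Yₖ+Yₖ₋₁) = (1/5)(0.0850+0.0000) + (1/5)(0.1820+0.0850) + (1/5)(0.3560+0.1820) + (1/5)(0.6300+0.3560) + (1/5)(1.0000+0.6300)
  = 0.0170 + 0.0534 + 0.1076 + 0.1972 + 0.3260 = 0.7012
G = 1 − 0.7012 = 0.2988

0.299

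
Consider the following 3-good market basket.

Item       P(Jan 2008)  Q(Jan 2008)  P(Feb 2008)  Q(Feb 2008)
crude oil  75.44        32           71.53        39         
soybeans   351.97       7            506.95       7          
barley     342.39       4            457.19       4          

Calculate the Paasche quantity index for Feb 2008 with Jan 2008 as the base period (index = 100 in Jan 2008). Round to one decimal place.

106.5

Paasche quantity index uses current-period prices as weights.
ΣP(Feb 2008)·Q(Feb 2008) = 71.53×39 + 506.95×7 + 457.19×4 = 2789.67 + 3548.65 + 1828.76 = 8167.08
ΣP(Feb 2008)·Q(Jan 2008) = 71.53×32 + 506.95×7 + 457.19×4 = 2288.96 + 3548.65 + 1828.76 = 7666.37
Index = 8167.08 / 7666.37 × 100 = 106.5313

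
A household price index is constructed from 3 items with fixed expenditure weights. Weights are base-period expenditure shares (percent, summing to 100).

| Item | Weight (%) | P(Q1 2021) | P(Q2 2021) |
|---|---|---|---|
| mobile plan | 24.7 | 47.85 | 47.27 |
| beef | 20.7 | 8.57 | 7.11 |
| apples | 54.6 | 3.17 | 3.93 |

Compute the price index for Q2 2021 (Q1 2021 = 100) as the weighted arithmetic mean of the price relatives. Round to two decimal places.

mobile plan: 24.7 × (47.27/47.85) = 24.7 × 0.987879 = 24.4006
beef: 20.7 × (7.11/8.57) = 20.7 × 0.829638 = 17.1735
apples: 54.6 × (3.93/3.17) = 54.6 × 1.239748 = 67.6902
Index = Σ wᵢ·(p₁ᵢ/p₀ᵢ) = 24.4006 + 17.1735 + 67.6902 = 109.2643

109.26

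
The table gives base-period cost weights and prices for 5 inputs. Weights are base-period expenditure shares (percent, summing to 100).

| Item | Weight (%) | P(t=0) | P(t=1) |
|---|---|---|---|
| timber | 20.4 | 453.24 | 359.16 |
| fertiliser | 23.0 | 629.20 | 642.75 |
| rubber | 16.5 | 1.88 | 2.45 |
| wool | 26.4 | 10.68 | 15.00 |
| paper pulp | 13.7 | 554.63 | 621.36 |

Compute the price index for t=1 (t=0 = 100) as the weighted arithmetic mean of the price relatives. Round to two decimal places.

timber: 20.4 × (359.16/453.24) = 20.4 × 0.792428 = 16.1655
fertiliser: 23.0 × (642.75/629.20) = 23.0 × 1.021535 = 23.4953
rubber: 16.5 × (2.45/1.88) = 16.5 × 1.303191 = 21.5027
wool: 26.4 × (15.00/10.68) = 26.4 × 1.404494 = 37.0787
paper pulp: 13.7 × (621.36/554.63) = 13.7 × 1.120314 = 15.3483
Index = Σ wᵢ·(p₁ᵢ/p₀ᵢ) = 16.1655 + 23.4953 + 21.5027 + 37.0787 + 15.3483 = 113.5905

113.59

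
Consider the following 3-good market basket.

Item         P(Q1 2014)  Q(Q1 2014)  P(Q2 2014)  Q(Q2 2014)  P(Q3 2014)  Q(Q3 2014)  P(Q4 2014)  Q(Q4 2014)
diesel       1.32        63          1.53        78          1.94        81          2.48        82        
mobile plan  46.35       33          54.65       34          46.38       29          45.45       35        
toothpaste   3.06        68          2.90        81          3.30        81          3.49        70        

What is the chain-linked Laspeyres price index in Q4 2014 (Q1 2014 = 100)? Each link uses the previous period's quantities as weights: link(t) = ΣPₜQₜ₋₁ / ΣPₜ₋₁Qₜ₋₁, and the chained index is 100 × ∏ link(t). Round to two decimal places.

Link Q1 2014→Q2 2014:
ΣP(Q2 2014)Q(Q1 2014) = 1.53×63 + 54.65×33 + 2.90×68 = 96.39 + 1803.45 + 197.2 = 2097.04
ΣP(Q1 2014)Q(Q1 2014) = 1.32×63 + 46.35×33 + 3.06×68 = 83.16 + 1529.55 + 208.08 = 1820.79
link = 2097.04/1820.79 = 1.151720
Link Q2 2014→Q3 2014:
ΣP(Q3 2014)Q(Q2 2014) = 1.94×78 + 46.38×34 + 3.30×81 = 151.32 + 1576.92 + 267.3 = 1995.54
ΣP(Q2 2014)Q(Q2 2014) = 1.53×78 + 54.65×34 + 2.90×81 = 119.34 + 1858.1 + 234.9 = 2212.34
link = 1995.54/2212.34 = 0.902004
Link Q3 2014→Q4 2014:
ΣP(Q4 2014)Q(Q3 2014) = 2.48×81 + 45.45×29 + 3.49×81 = 200.88 + 1318.05 + 282.69 = 1801.62
ΣP(Q3 2014)Q(Q3 2014) = 1.94×81 + 46.38×29 + 3.30×81 = 157.14 + 1345.02 + 267.3 = 1769.46
link = 1801.62/1769.46 = 1.018175
Chained index = 100 × 1.151720 × 0.902004 × 1.018175 = 105.7737

105.77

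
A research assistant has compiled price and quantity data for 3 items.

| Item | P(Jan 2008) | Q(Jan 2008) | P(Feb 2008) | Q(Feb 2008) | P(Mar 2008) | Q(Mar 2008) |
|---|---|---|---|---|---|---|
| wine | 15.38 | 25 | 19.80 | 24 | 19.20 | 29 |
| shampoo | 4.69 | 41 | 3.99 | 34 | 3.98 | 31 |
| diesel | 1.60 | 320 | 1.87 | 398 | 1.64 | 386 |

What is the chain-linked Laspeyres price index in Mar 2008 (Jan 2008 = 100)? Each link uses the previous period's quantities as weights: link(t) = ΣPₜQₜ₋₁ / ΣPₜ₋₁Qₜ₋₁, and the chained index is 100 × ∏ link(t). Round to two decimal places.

Link Jan 2008→Feb 2008:
ΣP(Feb 2008)Q(Jan 2008) = 19.80×25 + 3.99×41 + 1.87×320 = 495 + 163.59 + 598.4 = 1256.99
ΣP(Jan 2008)Q(Jan 2008) = 15.38×25 + 4.69×41 + 1.60×320 = 384.5 + 192.29 + 512 = 1088.79
link = 1256.99/1088.79 = 1.154483
Link Feb 2008→Mar 2008:
ΣP(Mar 2008)Q(Feb 2008) = 19.20×24 + 3.98×34 + 1.64×398 = 460.8 + 135.32 + 652.72 = 1248.84
ΣP(Feb 2008)Q(Feb 2008) = 19.80×24 + 3.99×34 + 1.87×398 = 475.2 + 135.66 + 744.26 = 1355.12
link = 1248.84/1355.12 = 0.921572
Chained index = 100 × 1.154483 × 0.921572 = 106.3939

106.39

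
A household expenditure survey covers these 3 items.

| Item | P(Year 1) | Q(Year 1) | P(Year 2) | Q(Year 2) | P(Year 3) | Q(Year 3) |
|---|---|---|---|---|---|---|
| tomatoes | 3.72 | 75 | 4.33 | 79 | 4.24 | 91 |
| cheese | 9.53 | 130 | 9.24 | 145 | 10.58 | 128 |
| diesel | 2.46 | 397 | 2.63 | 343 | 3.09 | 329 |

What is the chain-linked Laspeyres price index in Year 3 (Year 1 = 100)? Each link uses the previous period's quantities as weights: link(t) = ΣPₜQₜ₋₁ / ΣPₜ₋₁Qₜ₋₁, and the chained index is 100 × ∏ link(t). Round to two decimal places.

116.78

Link Year 1→Year 2:
ΣP(Year 2)Q(Year 1) = 4.33×75 + 9.24×130 + 2.63×397 = 324.75 + 1201.2 + 1044.11 = 2570.06
ΣP(Year 1)Q(Year 1) = 3.72×75 + 9.53×130 + 2.46×397 = 279 + 1238.9 + 976.62 = 2494.52
link = 2570.06/2494.52 = 1.030282
Link Year 2→Year 3:
ΣP(Year 3)Q(Year 2) = 4.24×79 + 10.58×145 + 3.09×343 = 334.96 + 1534.1 + 1059.87 = 2928.93
ΣP(Year 2)Q(Year 2) = 4.33×79 + 9.24×145 + 2.63×343 = 342.07 + 1339.8 + 902.09 = 2583.96
link = 2928.93/2583.96 = 1.133504
Chained index = 100 × 1.030282 × 1.133504 = 116.7830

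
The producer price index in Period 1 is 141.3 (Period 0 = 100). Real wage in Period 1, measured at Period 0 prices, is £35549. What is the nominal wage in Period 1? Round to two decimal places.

50230.74

Nominal = Real × (Index/100) = 35549 × (141.3/100)
        = 35549 × 1.413 = 50230.7370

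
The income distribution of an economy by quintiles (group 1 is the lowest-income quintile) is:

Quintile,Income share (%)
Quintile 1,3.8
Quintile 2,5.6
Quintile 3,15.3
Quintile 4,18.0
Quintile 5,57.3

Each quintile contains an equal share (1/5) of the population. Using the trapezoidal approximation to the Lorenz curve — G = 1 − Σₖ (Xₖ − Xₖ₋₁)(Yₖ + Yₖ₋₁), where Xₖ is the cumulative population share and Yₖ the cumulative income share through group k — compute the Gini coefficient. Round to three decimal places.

Cumulative income shares Yₖ: 0.0380, 0.0940, 0.2470, 0.4270, 1.0000
Σ (Xₖ−Xₖ₋₁)(Yₖ+Yₖ₋₁) = (1/5)(0.0380+0.0000) + (1/5)(0.0940+0.0380) + (1/5)(0.2470+0.0940) + (1/5)(0.4270+0.2470) + (1/5)(1.0000+0.4270)
  = 0.0076 + 0.0264 + 0.0682 + 0.1348 + 0.2854 = 0.5224
G = 1 − 0.5224 = 0.4776

0.478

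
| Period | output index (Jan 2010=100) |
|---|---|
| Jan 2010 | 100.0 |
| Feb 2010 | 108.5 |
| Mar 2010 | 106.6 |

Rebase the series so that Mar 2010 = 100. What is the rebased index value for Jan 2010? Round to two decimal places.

Rebased(Jan 2010) = 100.0 / 106.6 × 100 = 93.8086

93.81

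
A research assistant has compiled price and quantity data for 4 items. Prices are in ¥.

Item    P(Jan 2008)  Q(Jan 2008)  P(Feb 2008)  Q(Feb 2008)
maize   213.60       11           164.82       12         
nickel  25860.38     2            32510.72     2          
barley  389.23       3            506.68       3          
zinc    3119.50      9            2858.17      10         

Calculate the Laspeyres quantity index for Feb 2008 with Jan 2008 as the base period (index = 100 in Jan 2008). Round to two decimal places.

Laspeyres quantity index uses base-period prices as weights.
ΣP(Jan 2008)·Q(Feb 2008) = 213.60×12 + 25860.38×2 + 389.23×3 + 3119.50×10 = 2563.2 + 51720.76 + 1167.69 + 31195 = 86646.65
ΣP(Jan 2008)·Q(Jan 2008) = 213.60×11 + 25860.38×2 + 389.23×3 + 3119.50×9 = 2349.6 + 51720.76 + 1167.69 + 28075.5 = 83313.55
Index = 86646.65 / 83313.55 × 100 = 104.0007

104.00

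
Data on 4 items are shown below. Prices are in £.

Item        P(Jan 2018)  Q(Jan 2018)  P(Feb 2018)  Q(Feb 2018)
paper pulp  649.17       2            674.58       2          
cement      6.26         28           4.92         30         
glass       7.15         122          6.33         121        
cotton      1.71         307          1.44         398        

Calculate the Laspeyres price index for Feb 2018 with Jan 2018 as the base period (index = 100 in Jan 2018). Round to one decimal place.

Laspeyres price index uses base-period quantities as weights.
ΣP(Feb 2018)·Q(Jan 2018) = 674.58×2 + 4.92×28 + 6.33×122 + 1.44×307 = 1349.16 + 137.76 + 772.26 + 442.08 = 2701.26
ΣP(Jan 2018)·Q(Jan 2018) = 649.17×2 + 6.26×28 + 7.15×122 + 1.71×307 = 1298.34 + 175.28 + 872.3 + 524.97 = 2870.89
Index = 2701.26 / 2870.89 × 100 = 94.0914

94.1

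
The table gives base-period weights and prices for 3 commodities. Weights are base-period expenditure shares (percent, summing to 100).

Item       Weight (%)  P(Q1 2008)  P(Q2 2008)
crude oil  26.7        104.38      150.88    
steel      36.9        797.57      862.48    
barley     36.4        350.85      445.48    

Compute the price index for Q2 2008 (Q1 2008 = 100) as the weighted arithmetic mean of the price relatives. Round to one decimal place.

crude oil: 26.7 × (150.88/104.38) = 26.7 × 1.445488 = 38.5945
steel: 36.9 × (862.48/797.57) = 36.9 × 1.081385 = 39.9031
barley: 36.4 × (445.48/350.85) = 36.4 × 1.269716 = 46.2177
Index = Σ wᵢ·(p₁ᵢ/p₀ᵢ) = 38.5945 + 39.9031 + 46.2177 = 124.7153

124.7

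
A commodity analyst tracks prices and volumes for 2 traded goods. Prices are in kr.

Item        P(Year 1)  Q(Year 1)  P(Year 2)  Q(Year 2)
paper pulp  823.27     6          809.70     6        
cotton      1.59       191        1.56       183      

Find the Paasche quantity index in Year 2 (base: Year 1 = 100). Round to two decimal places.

Paasche quantity index uses current-period prices as weights.
ΣP(Year 2)·Q(Year 2) = 809.70×6 + 1.56×183 = 4858.2 + 285.48 = 5143.68
ΣP(Year 2)·Q(Year 1) = 809.70×6 + 1.56×191 = 4858.2 + 297.96 = 5156.16
Index = 5143.68 / 5156.16 × 100 = 99.7580

99.76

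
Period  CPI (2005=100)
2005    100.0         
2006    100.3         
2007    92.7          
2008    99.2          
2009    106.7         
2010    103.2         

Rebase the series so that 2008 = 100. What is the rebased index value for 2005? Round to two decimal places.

100.81

Rebased(2005) = 100.0 / 99.2 × 100 = 100.8065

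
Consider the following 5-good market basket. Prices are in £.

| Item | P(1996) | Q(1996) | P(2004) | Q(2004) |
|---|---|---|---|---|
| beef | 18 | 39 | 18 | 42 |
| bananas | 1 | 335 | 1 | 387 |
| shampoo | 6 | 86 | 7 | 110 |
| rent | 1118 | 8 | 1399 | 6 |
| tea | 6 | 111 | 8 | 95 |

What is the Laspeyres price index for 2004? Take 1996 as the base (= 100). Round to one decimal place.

Laspeyres price index uses base-period quantities as weights.
ΣP(2004)·Q(1996) = 18×39 + 1×335 + 7×86 + 1399×8 + 8×111 = 702 + 335 + 602 + 11192 + 888 = 13719
ΣP(1996)·Q(1996) = 18×39 + 1×335 + 6×86 + 1118×8 + 6×111 = 702 + 335 + 516 + 8944 + 666 = 11163
Index = 13719 / 11163 × 100 = 122.8971

122.9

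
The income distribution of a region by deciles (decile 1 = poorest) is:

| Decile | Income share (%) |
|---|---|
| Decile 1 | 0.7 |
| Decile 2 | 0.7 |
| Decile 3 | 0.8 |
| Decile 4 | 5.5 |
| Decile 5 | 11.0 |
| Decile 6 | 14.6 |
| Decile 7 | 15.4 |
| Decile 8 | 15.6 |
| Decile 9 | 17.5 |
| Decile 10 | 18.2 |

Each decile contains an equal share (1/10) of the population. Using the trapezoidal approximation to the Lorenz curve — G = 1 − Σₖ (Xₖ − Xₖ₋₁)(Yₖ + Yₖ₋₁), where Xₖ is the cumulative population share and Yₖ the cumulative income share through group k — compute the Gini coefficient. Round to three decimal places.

0.382

Cumulative income shares Yₖ: 0.0070, 0.0140, 0.0220, 0.0770, 0.1870, 0.3330, 0.4870, 0.6430, 0.8180, 1.0000
Σ (Xₖ−Xₖ₋₁)(Yₖ+Yₖ₋₁) = (1/10)(0.0070+0.0000) + (1/10)(0.0140+0.0070) + (1/10)(0.0220+0.0140) + (1/10)(0.0770+0.0220) + (1/10)(0.1870+0.0770) + (1/10)(0.3330+0.1870) + (1/10)(0.4870+0.3330) + (1/10)(0.6430+0.4870) + (1/10)(0.8180+0.6430) + (1/10)(1.0000+0.8180)
  = 0.0007 + 0.0021 + 0.0036 + 0.0099 + 0.0264 + 0.0520 + 0.0820 + 0.1130 + 0.1461 + 0.1818 = 0.6176
G = 1 − 0.6176 = 0.3824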